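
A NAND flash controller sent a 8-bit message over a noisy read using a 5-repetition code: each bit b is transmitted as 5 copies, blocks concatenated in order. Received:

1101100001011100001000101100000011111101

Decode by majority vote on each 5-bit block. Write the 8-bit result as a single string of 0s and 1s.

10100011

Block 1 (11011): 4 ones → 1
Block 2 (00001): 1 one → 0
Block 3 (01110): 3 ones → 1
Block 4 (00010): 1 one → 0
Block 5 (00101): 2 ones → 0
Block 6 (10000): 1 one → 0
Block 7 (00111): 3 ones → 1
Block 8 (11101): 4 ones → 1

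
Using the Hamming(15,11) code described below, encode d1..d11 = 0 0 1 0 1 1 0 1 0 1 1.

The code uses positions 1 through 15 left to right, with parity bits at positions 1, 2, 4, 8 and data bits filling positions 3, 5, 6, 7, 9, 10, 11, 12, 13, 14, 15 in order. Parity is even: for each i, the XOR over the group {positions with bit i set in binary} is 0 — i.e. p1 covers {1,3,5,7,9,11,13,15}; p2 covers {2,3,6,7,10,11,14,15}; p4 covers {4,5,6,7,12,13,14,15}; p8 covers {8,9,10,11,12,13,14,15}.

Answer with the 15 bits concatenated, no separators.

Place data at non-parity positions: p1 p2 0 p4 0 1 0 p8 1 1 0 1 0 1 1
p1 (pos 1,3,5,7,9,11,13,15): XOR of data positions = 0⊕0⊕0⊕1⊕0⊕0⊕1 = 0
p2 (pos 2,3,6,7,10,11,14,15): XOR of data positions = 0⊕1⊕0⊕1⊕0⊕1⊕1 = 0
p4 (pos 4,5,6,7,12,13,14,15): XOR of data positions = 0⊕1⊕0⊕1⊕0⊕1⊕1 = 0
p8 (pos 8,9,10,11,12,13,14,15): XOR of data positions = 1⊕1⊕0⊕1⊕0⊕1⊕1 = 1
Codeword: 000001011101011

000001011101011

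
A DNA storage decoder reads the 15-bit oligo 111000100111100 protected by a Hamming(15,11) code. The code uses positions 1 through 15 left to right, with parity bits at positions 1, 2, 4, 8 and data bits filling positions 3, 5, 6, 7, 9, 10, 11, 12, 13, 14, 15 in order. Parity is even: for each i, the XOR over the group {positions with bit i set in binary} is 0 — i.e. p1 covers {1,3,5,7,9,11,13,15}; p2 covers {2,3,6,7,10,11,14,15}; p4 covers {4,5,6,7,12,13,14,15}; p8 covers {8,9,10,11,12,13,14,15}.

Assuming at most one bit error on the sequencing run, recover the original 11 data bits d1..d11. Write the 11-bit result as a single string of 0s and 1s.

s1 (pos 1,3,5,7,9,11,13,15): 1⊕1⊕0⊕1⊕0⊕1⊕1⊕0 = 1
s2 (pos 2,3,6,7,10,11,14,15): 1⊕1⊕0⊕1⊕1⊕1⊕0⊕0 = 1
s4 (pos 4,5,6,7,12,13,14,15): 0⊕0⊕0⊕1⊕1⊕1⊕0⊕0 = 1
s8 (pos 8,9,10,11,12,13,14,15): 0⊕0⊕1⊕1⊕1⊕1⊕0⊕0 = 0
Syndrome s8…s1 = 0111 → error at position 7.
Flip position 7: 111000100111100 → 111000000111100
Read data bits from positions 3,5,6,7,9,10,11,12,13,14,15: 10000111100

10000111100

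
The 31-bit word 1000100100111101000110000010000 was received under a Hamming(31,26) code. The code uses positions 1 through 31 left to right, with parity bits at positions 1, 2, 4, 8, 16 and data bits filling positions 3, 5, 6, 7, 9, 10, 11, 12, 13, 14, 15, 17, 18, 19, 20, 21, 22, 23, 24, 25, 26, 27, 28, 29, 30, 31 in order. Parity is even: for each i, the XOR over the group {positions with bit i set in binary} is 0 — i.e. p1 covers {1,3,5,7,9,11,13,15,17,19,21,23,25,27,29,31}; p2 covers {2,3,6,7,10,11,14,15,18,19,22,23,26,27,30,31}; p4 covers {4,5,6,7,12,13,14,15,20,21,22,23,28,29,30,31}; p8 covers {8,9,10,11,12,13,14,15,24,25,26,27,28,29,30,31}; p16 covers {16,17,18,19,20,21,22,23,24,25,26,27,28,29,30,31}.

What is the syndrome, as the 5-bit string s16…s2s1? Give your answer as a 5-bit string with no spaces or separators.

s1 (pos 1,3,5,7,9,11,13,15,17,19,21,23,25,27,29,31): 1⊕0⊕1⊕0⊕0⊕1⊕1⊕0⊕0⊕0⊕1⊕0⊕0⊕1⊕0⊕0 = 0
s2 (pos 2,3,6,7,10,11,14,15,18,19,22,23,26,27,30,31): 0⊕0⊕0⊕0⊕0⊕1⊕1⊕0⊕0⊕0⊕0⊕0⊕0⊕1⊕0⊕0 = 1
s4 (pos 4,5,6,7,12,13,14,15,20,21,22,23,28,29,30,31): 0⊕1⊕0⊕0⊕1⊕1⊕1⊕0⊕1⊕1⊕0⊕0⊕0⊕0⊕0⊕0 = 0
s8 (pos 8,9,10,11,12,13,14,15,24,25,26,27,28,29,30,31): 1⊕0⊕0⊕1⊕1⊕1⊕1⊕0⊕0⊕0⊕0⊕1⊕0⊕0⊕0⊕0 = 0
s16 (pos 16,17,18,19,20,21,22,23,24,25,26,27,28,29,30,31): 1⊕0⊕0⊕0⊕1⊕1⊕0⊕0⊕0⊕0⊕0⊕1⊕0⊕0⊕0⊕0 = 0
Syndrome s16…s1 = 00010 → error at position 2.

00010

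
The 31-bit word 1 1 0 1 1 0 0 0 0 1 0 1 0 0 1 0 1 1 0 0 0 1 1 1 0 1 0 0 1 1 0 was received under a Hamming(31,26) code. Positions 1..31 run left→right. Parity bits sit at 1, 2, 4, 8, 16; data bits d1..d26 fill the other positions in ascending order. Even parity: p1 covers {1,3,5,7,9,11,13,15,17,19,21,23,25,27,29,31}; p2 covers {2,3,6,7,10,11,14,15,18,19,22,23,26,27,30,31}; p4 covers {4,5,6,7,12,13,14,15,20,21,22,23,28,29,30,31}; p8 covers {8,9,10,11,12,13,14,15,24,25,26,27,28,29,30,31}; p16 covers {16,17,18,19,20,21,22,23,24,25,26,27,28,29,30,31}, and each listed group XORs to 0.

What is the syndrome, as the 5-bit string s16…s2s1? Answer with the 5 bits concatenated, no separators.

s1 (pos 1,3,5,7,9,11,13,15,17,19,21,23,25,27,29,31): 1⊕0⊕1⊕0⊕0⊕0⊕0⊕1⊕1⊕0⊕0⊕1⊕0⊕0⊕1⊕0 = 0
s2 (pos 2,3,6,7,10,11,14,15,18,19,22,23,26,27,30,31): 1⊕0⊕0⊕0⊕1⊕0⊕0⊕1⊕1⊕0⊕1⊕1⊕1⊕0⊕1⊕0 = 0
s4 (pos 4,5,6,7,12,13,14,15,20,21,22,23,28,29,30,31): 1⊕1⊕0⊕0⊕1⊕0⊕0⊕1⊕0⊕0⊕1⊕1⊕0⊕1⊕1⊕0 = 0
s8 (pos 8,9,10,11,12,13,14,15,24,25,26,27,28,29,30,31): 0⊕0⊕1⊕0⊕1⊕0⊕0⊕1⊕1⊕0⊕1⊕0⊕0⊕1⊕1⊕0 = 1
s16 (pos 16,17,18,19,20,21,22,23,24,25,26,27,28,29,30,31): 0⊕1⊕1⊕0⊕0⊕0⊕1⊕1⊕1⊕0⊕1⊕0⊕0⊕1⊕1⊕0 = 0
Syndrome s16…s1 = 01000 → error at position 8.

01000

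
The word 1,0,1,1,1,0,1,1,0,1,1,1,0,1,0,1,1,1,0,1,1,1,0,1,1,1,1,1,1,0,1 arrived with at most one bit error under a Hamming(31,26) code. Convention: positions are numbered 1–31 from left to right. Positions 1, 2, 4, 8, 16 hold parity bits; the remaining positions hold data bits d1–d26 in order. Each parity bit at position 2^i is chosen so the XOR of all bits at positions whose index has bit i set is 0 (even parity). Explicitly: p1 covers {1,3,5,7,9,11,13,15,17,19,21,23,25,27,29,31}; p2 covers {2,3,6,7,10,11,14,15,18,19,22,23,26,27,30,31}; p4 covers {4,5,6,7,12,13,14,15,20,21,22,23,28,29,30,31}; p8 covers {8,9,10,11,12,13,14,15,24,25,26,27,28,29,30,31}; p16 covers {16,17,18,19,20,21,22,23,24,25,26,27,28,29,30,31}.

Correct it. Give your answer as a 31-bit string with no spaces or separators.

1011101101110101110101011111101

s1 (pos 1,3,5,7,9,11,13,15,17,19,21,23,25,27,29,31): 1⊕1⊕1⊕1⊕0⊕1⊕0⊕0⊕1⊕0⊕1⊕0⊕1⊕1⊕1⊕1 = 1
s2 (pos 2,3,6,7,10,11,14,15,18,19,22,23,26,27,30,31): 0⊕1⊕0⊕1⊕1⊕1⊕1⊕0⊕1⊕0⊕1⊕0⊕1⊕1⊕0⊕1 = 0
s4 (pos 4,5,6,7,12,13,14,15,20,21,22,23,28,29,30,31): 1⊕1⊕0⊕1⊕1⊕0⊕1⊕0⊕1⊕1⊕1⊕0⊕1⊕1⊕0⊕1 = 1
s8 (pos 8,9,10,11,12,13,14,15,24,25,26,27,28,29,30,31): 1⊕0⊕1⊕1⊕1⊕0⊕1⊕0⊕1⊕1⊕1⊕1⊕1⊕1⊕0⊕1 = 0
s16 (pos 16,17,18,19,20,21,22,23,24,25,26,27,28,29,30,31): 1⊕1⊕1⊕0⊕1⊕1⊕1⊕0⊕1⊕1⊕1⊕1⊕1⊕1⊕0⊕1 = 1
Syndrome s16…s1 = 10101 → error at position 21.
Flip position 21: 1011101101110101110111011111101 → 1011101101110101110101011111101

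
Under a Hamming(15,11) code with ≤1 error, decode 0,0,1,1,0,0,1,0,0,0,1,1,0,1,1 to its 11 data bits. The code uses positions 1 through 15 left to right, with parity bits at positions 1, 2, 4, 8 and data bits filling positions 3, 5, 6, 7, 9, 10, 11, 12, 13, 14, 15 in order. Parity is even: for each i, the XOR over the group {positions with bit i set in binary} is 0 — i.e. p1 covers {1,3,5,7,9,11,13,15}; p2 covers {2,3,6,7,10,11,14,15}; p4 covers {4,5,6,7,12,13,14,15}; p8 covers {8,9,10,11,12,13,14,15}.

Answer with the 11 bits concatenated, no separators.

s1 (pos 1,3,5,7,9,11,13,15): 0⊕1⊕0⊕1⊕0⊕1⊕0⊕1 = 0
s2 (pos 2,3,6,7,10,11,14,15): 0⊕1⊕0⊕1⊕0⊕1⊕1⊕1 = 1
s4 (pos 4,5,6,7,12,13,14,15): 1⊕0⊕0⊕1⊕1⊕0⊕1⊕1 = 1
s8 (pos 8,9,10,11,12,13,14,15): 0⊕0⊕0⊕1⊕1⊕0⊕1⊕1 = 0
Syndrome s8…s1 = 0110 → error at position 6.
Flip position 6: 001100100011011 → 001101100011011
Read data bits from positions 3,5,6,7,9,10,11,12,13,14,15: 10110011011

10110011011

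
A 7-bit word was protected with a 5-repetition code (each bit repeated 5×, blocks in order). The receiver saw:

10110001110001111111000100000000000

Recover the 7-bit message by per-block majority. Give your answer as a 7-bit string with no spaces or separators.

1101000

Block 1 (10110): 3 ones → 1
Block 2 (00111): 3 ones → 1
Block 3 (00011): 2 ones → 0
Block 4 (11111): 5 ones → 1
Block 5 (00010): 1 one → 0
Block 6 (00000): 0 ones → 0
Block 7 (00000): 0 ones → 0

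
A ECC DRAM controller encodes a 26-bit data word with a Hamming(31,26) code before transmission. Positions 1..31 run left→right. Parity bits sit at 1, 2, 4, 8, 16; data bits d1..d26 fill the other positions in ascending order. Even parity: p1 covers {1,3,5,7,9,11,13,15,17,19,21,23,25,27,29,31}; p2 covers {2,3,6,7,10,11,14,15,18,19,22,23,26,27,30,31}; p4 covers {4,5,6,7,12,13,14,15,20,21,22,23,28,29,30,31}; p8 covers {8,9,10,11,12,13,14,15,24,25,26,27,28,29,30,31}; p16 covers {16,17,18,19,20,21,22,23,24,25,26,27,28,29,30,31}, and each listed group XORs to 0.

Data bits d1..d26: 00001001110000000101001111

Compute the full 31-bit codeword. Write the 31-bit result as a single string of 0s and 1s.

0000000110011100000000101001111

Place data at non-parity positions: p1 p2 0 p4 0 0 0 p8 1 0 0 1 1 1 0 p16 0 0 0 0 0 0 1 0 1 0 0 1 1 1 1
p1 (pos 1,3,5,7,9,11,13,15,17,19,21,23,25,27,29,31): XOR of data positions = 0⊕0⊕0⊕1⊕0⊕1⊕0⊕0⊕0⊕0⊕1⊕1⊕0⊕1⊕1 = 0
p2 (pos 2,3,6,7,10,11,14,15,18,19,22,23,26,27,30,31): XOR of data positions = 0⊕0⊕0⊕0⊕0⊕1⊕0⊕0⊕0⊕0⊕1⊕0⊕0⊕1⊕1 = 0
p4 (pos 4,5,6,7,12,13,14,15,20,21,22,23,28,29,30,31): XOR of data positions = 0⊕0⊕0⊕1⊕1⊕1⊕0⊕0⊕0⊕0⊕1⊕1⊕1⊕1⊕1 = 0
p8 (pos 8,9,10,11,12,13,14,15,24,25,26,27,28,29,30,31): XOR of data positions = 1⊕0⊕0⊕1⊕1⊕1⊕0⊕0⊕1⊕0⊕0⊕1⊕1⊕1⊕1 = 1
p16 (pos 16,17,18,19,20,21,22,23,24,25,26,27,28,29,30,31): XOR of data positions = 0⊕0⊕0⊕0⊕0⊕0⊕1⊕0⊕1⊕0⊕0⊕1⊕1⊕1⊕1 = 0
Codeword: 0000000110011100000000101001111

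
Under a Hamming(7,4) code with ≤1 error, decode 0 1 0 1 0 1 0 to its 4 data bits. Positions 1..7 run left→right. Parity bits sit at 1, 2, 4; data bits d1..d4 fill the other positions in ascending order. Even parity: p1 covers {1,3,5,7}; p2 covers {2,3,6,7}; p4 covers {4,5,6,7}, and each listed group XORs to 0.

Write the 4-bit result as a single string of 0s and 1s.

0010

s1 (pos 1,3,5,7): 0⊕0⊕0⊕0 = 0
s2 (pos 2,3,6,7): 1⊕0⊕1⊕0 = 0
s4 (pos 4,5,6,7): 1⊕0⊕1⊕0 = 0
Syndrome s4…s1 = 000 → no error.
Read data bits from positions 3,5,6,7: 0010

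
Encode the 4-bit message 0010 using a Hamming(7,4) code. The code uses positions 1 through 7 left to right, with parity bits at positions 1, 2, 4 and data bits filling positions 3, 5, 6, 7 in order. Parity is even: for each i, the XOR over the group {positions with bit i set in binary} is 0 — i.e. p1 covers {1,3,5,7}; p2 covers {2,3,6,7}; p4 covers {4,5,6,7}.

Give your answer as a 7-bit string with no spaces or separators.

0101010

Place data at non-parity positions: p1 p2 0 p4 0 1 0
p1 (pos 1,3,5,7): XOR of data positions = 0⊕0⊕0 = 0
p2 (pos 2,3,6,7): XOR of data positions = 0⊕1⊕0 = 1
p4 (pos 4,5,6,7): XOR of data positions = 0⊕1⊕0 = 1
Codeword: 0101010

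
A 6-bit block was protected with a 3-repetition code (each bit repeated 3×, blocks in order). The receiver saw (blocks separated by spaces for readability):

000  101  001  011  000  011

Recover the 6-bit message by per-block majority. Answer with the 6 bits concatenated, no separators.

Block 1 (000): 0 ones → 0
Block 2 (101): 2 ones → 1
Block 3 (001): 1 one → 0
Block 4 (011): 2 ones → 1
Block 5 (000): 0 ones → 0
Block 6 (011): 2 ones → 1

010101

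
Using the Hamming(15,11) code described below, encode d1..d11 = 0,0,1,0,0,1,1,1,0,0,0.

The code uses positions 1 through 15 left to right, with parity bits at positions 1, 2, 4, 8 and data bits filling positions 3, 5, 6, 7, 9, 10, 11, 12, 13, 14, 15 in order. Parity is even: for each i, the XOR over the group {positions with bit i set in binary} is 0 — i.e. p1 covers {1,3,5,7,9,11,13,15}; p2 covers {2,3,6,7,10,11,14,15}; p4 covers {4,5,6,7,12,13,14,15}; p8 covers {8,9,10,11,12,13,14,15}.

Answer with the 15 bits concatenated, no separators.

110001010111000

Place data at non-parity positions: p1 p2 0 p4 0 1 0 p8 0 1 1 1 0 0 0
p1 (pos 1,3,5,7,9,11,13,15): XOR of data positions = 0⊕0⊕0⊕0⊕1⊕0⊕0 = 1
p2 (pos 2,3,6,7,10,11,14,15): XOR of data positions = 0⊕1⊕0⊕1⊕1⊕0⊕0 = 1
p4 (pos 4,5,6,7,12,13,14,15): XOR of data positions = 0⊕1⊕0⊕1⊕0⊕0⊕0 = 0
p8 (pos 8,9,10,11,12,13,14,15): XOR of data positions = 0⊕1⊕1⊕1⊕0⊕0⊕0 = 1
Codeword: 110001010111000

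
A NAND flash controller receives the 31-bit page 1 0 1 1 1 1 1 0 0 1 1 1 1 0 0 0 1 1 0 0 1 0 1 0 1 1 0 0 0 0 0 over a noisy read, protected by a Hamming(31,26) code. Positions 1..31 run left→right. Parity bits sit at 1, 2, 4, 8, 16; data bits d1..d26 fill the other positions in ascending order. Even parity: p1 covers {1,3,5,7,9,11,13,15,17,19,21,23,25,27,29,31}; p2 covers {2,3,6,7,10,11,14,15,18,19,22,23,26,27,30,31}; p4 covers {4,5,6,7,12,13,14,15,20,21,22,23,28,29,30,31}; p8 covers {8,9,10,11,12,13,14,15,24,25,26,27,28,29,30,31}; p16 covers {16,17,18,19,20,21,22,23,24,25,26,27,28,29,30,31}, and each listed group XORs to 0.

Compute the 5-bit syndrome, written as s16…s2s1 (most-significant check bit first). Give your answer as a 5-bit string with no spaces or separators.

00000

s1 (pos 1,3,5,7,9,11,13,15,17,19,21,23,25,27,29,31): 1⊕1⊕1⊕1⊕0⊕1⊕1⊕0⊕1⊕0⊕1⊕1⊕1⊕0⊕0⊕0 = 0
s2 (pos 2,3,6,7,10,11,14,15,18,19,22,23,26,27,30,31): 0⊕1⊕1⊕1⊕1⊕1⊕0⊕0⊕1⊕0⊕0⊕1⊕1⊕0⊕0⊕0 = 0
s4 (pos 4,5,6,7,12,13,14,15,20,21,22,23,28,29,30,31): 1⊕1⊕1⊕1⊕1⊕1⊕0⊕0⊕0⊕1⊕0⊕1⊕0⊕0⊕0⊕0 = 0
s8 (pos 8,9,10,11,12,13,14,15,24,25,26,27,28,29,30,31): 0⊕0⊕1⊕1⊕1⊕1⊕0⊕0⊕0⊕1⊕1⊕0⊕0⊕0⊕0⊕0 = 0
s16 (pos 16,17,18,19,20,21,22,23,24,25,26,27,28,29,30,31): 0⊕1⊕1⊕0⊕0⊕1⊕0⊕1⊕0⊕1⊕1⊕0⊕0⊕0⊕0⊕0 = 0
Syndrome s16…s1 = 00000 → no error.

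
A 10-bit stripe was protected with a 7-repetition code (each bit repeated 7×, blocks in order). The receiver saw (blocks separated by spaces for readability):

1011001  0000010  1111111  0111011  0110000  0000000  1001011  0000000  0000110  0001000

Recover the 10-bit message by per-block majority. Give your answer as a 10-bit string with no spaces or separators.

Block 1 (1011001): 4 ones → 1
Block 2 (0000010): 1 one → 0
Block 3 (1111111): 7 ones → 1
Block 4 (0111011): 5 ones → 1
Block 5 (0110000): 2 ones → 0
Block 6 (0000000): 0 ones → 0
Block 7 (1001011): 4 ones → 1
Block 8 (0000000): 0 ones → 0
Block 9 (0000110): 2 ones → 0
Block 10 (0001000): 1 one → 0

1011001000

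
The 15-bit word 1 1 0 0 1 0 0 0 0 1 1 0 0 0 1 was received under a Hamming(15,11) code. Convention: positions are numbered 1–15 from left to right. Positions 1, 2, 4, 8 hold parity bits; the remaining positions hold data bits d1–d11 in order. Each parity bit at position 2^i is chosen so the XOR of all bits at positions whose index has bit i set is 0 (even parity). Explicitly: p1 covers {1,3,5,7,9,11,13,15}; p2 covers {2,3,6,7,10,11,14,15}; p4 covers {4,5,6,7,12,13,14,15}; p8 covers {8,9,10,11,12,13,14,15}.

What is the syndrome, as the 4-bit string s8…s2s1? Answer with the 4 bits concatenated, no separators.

1000

s1 (pos 1,3,5,7,9,11,13,15): 1⊕0⊕1⊕0⊕0⊕1⊕0⊕1 = 0
s2 (pos 2,3,6,7,10,11,14,15): 1⊕0⊕0⊕0⊕1⊕1⊕0⊕1 = 0
s4 (pos 4,5,6,7,12,13,14,15): 0⊕1⊕0⊕0⊕0⊕0⊕0⊕1 = 0
s8 (pos 8,9,10,11,12,13,14,15): 0⊕0⊕1⊕1⊕0⊕0⊕0⊕1 = 1
Syndrome s8…s1 = 1000 → error at position 8.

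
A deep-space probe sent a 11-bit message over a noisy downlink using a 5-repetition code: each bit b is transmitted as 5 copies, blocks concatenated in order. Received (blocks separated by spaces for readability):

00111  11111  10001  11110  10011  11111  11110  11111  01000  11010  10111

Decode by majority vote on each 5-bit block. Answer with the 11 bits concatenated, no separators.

Block 1 (00111): 3 ones → 1
Block 2 (11111): 5 ones → 1
Block 3 (10001): 2 ones → 0
Block 4 (11110): 4 ones → 1
Block 5 (10011): 3 ones → 1
Block 6 (11111): 5 ones → 1
Block 7 (11110): 4 ones → 1
Block 8 (11111): 5 ones → 1
Block 9 (01000): 1 one → 0
Block 10 (11010): 3 ones → 1
Block 11 (10111): 4 ones → 1

11011111011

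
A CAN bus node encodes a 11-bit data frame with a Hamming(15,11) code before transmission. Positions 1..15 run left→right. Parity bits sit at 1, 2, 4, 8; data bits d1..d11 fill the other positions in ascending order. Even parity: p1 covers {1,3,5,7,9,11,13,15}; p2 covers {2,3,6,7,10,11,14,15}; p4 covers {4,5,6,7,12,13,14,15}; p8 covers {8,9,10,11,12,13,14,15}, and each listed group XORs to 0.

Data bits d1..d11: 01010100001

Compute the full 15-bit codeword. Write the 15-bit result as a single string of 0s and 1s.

110110100100001

Place data at non-parity positions: p1 p2 0 p4 1 0 1 p8 0 1 0 0 0 0 1
p1 (pos 1,3,5,7,9,11,13,15): XOR of data positions = 0⊕1⊕1⊕0⊕0⊕0⊕1 = 1
p2 (pos 2,3,6,7,10,11,14,15): XOR of data positions = 0⊕0⊕1⊕1⊕0⊕0⊕1 = 1
p4 (pos 4,5,6,7,12,13,14,15): XOR of data positions = 1⊕0⊕1⊕0⊕0⊕0⊕1 = 1
p8 (pos 8,9,10,11,12,13,14,15): XOR of data positions = 0⊕1⊕0⊕0⊕0⊕0⊕1 = 0
Codeword: 110110100100001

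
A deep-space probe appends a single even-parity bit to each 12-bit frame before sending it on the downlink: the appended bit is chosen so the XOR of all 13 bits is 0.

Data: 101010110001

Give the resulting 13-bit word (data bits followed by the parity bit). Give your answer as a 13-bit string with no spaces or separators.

1010101100010

XOR of the 12 data bits: 1⊕0⊕1⊕0⊕1⊕0⊕1⊕1⊕0⊕0⊕0⊕1 = 0
Parity bit = 0 (so all 13 bits XOR to 0).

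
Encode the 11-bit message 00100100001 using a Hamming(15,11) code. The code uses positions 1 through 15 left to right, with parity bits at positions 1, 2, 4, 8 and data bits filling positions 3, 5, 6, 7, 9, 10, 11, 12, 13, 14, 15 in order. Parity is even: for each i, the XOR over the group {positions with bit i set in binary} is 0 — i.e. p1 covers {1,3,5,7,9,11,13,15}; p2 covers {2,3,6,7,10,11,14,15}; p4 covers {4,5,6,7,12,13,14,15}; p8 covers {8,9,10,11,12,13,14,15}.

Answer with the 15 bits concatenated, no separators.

Place data at non-parity positions: p1 p2 0 p4 0 1 0 p8 0 1 0 0 0 0 1
p1 (pos 1,3,5,7,9,11,13,15): XOR of data positions = 0⊕0⊕0⊕0⊕0⊕0⊕1 = 1
p2 (pos 2,3,6,7,10,11,14,15): XOR of data positions = 0⊕1⊕0⊕1⊕0⊕0⊕1 = 1
p4 (pos 4,5,6,7,12,13,14,15): XOR of data positions = 0⊕1⊕0⊕0⊕0⊕0⊕1 = 0
p8 (pos 8,9,10,11,12,13,14,15): XOR of data positions = 0⊕1⊕0⊕0⊕0⊕0⊕1 = 0
Codeword: 110001000100001

110001000100001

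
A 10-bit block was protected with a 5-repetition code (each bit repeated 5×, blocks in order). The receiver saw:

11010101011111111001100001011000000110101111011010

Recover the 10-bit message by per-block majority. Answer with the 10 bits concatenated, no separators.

1111010111

Block 1 (11010): 3 ones → 1
Block 2 (10101): 3 ones → 1
Block 3 (11111): 5 ones → 1
Block 4 (11001): 3 ones → 1
Block 5 (10000): 1 one → 0
Block 6 (10110): 3 ones → 1
Block 7 (00000): 0 ones → 0
Block 8 (11010): 3 ones → 1
Block 9 (11110): 4 ones → 1
Block 10 (11010): 3 ones → 1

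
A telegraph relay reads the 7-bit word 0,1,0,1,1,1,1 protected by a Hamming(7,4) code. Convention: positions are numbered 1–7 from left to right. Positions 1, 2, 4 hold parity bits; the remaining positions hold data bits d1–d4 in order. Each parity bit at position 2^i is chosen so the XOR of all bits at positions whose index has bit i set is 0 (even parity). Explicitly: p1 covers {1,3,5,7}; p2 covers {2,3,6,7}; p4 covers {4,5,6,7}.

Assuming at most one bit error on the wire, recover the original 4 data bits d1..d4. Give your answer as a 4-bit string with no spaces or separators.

s1 (pos 1,3,5,7): 0⊕0⊕1⊕1 = 0
s2 (pos 2,3,6,7): 1⊕0⊕1⊕1 = 1
s4 (pos 4,5,6,7): 1⊕1⊕1⊕1 = 0
Syndrome s4…s1 = 010 → error at position 2.
Flip position 2: 0101111 → 0001111
Read data bits from positions 3,5,6,7: 0111

0111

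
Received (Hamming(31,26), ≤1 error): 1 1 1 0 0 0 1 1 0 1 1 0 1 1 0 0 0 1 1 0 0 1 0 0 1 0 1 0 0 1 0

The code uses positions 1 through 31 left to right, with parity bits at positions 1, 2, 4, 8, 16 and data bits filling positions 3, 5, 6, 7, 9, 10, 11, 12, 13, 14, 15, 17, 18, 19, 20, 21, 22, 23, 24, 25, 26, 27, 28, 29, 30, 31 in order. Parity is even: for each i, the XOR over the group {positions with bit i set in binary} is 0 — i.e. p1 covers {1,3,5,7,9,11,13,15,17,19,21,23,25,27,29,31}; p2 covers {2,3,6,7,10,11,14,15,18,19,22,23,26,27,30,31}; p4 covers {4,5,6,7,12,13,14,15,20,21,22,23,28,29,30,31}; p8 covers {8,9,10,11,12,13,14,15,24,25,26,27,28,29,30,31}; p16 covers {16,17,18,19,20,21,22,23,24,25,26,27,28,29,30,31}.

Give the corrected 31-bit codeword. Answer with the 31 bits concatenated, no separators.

1110011101101100011001001010010

s1 (pos 1,3,5,7,9,11,13,15,17,19,21,23,25,27,29,31): 1⊕1⊕0⊕1⊕0⊕1⊕1⊕0⊕0⊕1⊕0⊕0⊕1⊕1⊕0⊕0 = 0
s2 (pos 2,3,6,7,10,11,14,15,18,19,22,23,26,27,30,31): 1⊕1⊕0⊕1⊕1⊕1⊕1⊕0⊕1⊕1⊕1⊕0⊕0⊕1⊕1⊕0 = 1
s4 (pos 4,5,6,7,12,13,14,15,20,21,22,23,28,29,30,31): 0⊕0⊕0⊕1⊕0⊕1⊕1⊕0⊕0⊕0⊕1⊕0⊕0⊕0⊕1⊕0 = 1
s8 (pos 8,9,10,11,12,13,14,15,24,25,26,27,28,29,30,31): 1⊕0⊕1⊕1⊕0⊕1⊕1⊕0⊕0⊕1⊕0⊕1⊕0⊕0⊕1⊕0 = 0
s16 (pos 16,17,18,19,20,21,22,23,24,25,26,27,28,29,30,31): 0⊕0⊕1⊕1⊕0⊕0⊕1⊕0⊕0⊕1⊕0⊕1⊕0⊕0⊕1⊕0 = 0
Syndrome s16…s1 = 00110 → error at position 6.
Flip position 6: 1110001101101100011001001010010 → 1110011101101100011001001010010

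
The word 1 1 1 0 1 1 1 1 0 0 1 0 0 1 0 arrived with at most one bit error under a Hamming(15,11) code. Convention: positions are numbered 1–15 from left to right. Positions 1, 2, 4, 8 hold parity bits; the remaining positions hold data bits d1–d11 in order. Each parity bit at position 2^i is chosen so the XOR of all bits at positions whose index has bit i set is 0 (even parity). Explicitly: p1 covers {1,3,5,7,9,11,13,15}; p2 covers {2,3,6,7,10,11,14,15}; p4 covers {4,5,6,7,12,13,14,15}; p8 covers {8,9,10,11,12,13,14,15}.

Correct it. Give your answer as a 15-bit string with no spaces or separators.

s1 (pos 1,3,5,7,9,11,13,15): 1⊕1⊕1⊕1⊕0⊕1⊕0⊕0 = 1
s2 (pos 2,3,6,7,10,11,14,15): 1⊕1⊕1⊕1⊕0⊕1⊕1⊕0 = 0
s4 (pos 4,5,6,7,12,13,14,15): 0⊕1⊕1⊕1⊕0⊕0⊕1⊕0 = 0
s8 (pos 8,9,10,11,12,13,14,15): 1⊕0⊕0⊕1⊕0⊕0⊕1⊕0 = 1
Syndrome s8…s1 = 1001 → error at position 9.
Flip position 9: 111011110010010 → 111011111010010

111011111010010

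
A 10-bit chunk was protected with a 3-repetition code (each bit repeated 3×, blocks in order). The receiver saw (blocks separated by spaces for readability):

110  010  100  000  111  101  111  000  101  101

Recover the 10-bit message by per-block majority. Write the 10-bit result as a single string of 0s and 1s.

Block 1 (110): 2 ones → 1
Block 2 (010): 1 one → 0
Block 3 (100): 1 one → 0
Block 4 (000): 0 ones → 0
Block 5 (111): 3 ones → 1
Block 6 (101): 2 ones → 1
Block 7 (111): 3 ones → 1
Block 8 (000): 0 ones → 0
Block 9 (101): 2 ones → 1
Block 10 (101): 2 ones → 1

1000111011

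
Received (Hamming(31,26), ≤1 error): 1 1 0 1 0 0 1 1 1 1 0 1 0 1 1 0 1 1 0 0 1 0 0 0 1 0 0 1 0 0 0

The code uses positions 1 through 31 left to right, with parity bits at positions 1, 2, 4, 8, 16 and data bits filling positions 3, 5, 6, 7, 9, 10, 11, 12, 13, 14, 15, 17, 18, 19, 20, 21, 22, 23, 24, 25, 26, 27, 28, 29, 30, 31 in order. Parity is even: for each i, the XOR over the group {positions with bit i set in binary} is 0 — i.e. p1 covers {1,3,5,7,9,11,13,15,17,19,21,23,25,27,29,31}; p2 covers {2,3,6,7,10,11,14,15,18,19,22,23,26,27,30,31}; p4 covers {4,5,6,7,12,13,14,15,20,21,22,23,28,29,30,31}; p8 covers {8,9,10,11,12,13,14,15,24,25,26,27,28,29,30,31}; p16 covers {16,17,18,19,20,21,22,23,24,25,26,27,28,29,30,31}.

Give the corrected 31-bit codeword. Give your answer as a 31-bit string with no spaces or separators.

1101001111010110110000001001000

s1 (pos 1,3,5,7,9,11,13,15,17,19,21,23,25,27,29,31): 1⊕0⊕0⊕1⊕1⊕0⊕0⊕1⊕1⊕0⊕1⊕0⊕1⊕0⊕0⊕0 = 1
s2 (pos 2,3,6,7,10,11,14,15,18,19,22,23,26,27,30,31): 1⊕0⊕0⊕1⊕1⊕0⊕1⊕1⊕1⊕0⊕0⊕0⊕0⊕0⊕0⊕0 = 0
s4 (pos 4,5,6,7,12,13,14,15,20,21,22,23,28,29,30,31): 1⊕0⊕0⊕1⊕1⊕0⊕1⊕1⊕0⊕1⊕0⊕0⊕1⊕0⊕0⊕0 = 1
s8 (pos 8,9,10,11,12,13,14,15,24,25,26,27,28,29,30,31): 1⊕1⊕1⊕0⊕1⊕0⊕1⊕1⊕0⊕1⊕0⊕0⊕1⊕0⊕0⊕0 = 0
s16 (pos 16,17,18,19,20,21,22,23,24,25,26,27,28,29,30,31): 0⊕1⊕1⊕0⊕0⊕1⊕0⊕0⊕0⊕1⊕0⊕0⊕1⊕0⊕0⊕0 = 1
Syndrome s16…s1 = 10101 → error at position 21.
Flip position 21: 1101001111010110110010001001000 → 1101001111010110110000001001000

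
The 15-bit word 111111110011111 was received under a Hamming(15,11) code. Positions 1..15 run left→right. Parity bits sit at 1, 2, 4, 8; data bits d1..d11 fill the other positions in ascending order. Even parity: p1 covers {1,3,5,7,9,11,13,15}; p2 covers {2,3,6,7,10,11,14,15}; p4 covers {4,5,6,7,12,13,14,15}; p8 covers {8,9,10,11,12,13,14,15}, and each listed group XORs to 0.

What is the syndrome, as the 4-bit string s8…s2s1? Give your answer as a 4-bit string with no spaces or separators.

0011

s1 (pos 1,3,5,7,9,11,13,15): 1⊕1⊕1⊕1⊕0⊕1⊕1⊕1 = 1
s2 (pos 2,3,6,7,10,11,14,15): 1⊕1⊕1⊕1⊕0⊕1⊕1⊕1 = 1
s4 (pos 4,5,6,7,12,13,14,15): 1⊕1⊕1⊕1⊕1⊕1⊕1⊕1 = 0
s8 (pos 8,9,10,11,12,13,14,15): 1⊕0⊕0⊕1⊕1⊕1⊕1⊕1 = 0
Syndrome s8…s1 = 0011 → error at position 3.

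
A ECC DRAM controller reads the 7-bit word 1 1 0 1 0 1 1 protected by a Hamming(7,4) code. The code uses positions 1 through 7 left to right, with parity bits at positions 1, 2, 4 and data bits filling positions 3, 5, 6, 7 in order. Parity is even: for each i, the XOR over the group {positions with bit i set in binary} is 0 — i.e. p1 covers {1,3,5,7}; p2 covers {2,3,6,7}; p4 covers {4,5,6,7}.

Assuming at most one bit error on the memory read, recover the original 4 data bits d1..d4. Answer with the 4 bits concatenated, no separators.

s1 (pos 1,3,5,7): 1⊕0⊕0⊕1 = 0
s2 (pos 2,3,6,7): 1⊕0⊕1⊕1 = 1
s4 (pos 4,5,6,7): 1⊕0⊕1⊕1 = 1
Syndrome s4…s1 = 110 → error at position 6.
Flip position 6: 1101011 → 1101001
Read data bits from positions 3,5,6,7: 0001

0001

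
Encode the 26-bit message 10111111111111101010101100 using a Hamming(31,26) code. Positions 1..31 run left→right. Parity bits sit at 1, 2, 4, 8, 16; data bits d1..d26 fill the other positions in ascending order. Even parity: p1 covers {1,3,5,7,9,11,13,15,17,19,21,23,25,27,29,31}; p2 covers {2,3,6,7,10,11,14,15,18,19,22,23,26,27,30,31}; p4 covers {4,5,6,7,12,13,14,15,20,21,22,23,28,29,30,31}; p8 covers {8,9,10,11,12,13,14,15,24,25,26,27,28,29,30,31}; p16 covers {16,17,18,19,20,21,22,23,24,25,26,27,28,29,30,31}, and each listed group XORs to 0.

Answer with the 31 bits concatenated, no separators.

Place data at non-parity positions: p1 p2 1 p4 0 1 1 p8 1 1 1 1 1 1 1 p16 1 1 1 1 0 1 0 1 0 1 0 1 1 0 0
p1 (pos 1,3,5,7,9,11,13,15,17,19,21,23,25,27,29,31): XOR of data positions = 1⊕0⊕1⊕1⊕1⊕1⊕1⊕1⊕1⊕0⊕0⊕0⊕0⊕1⊕0 = 1
p2 (pos 2,3,6,7,10,11,14,15,18,19,22,23,26,27,30,31): XOR of data positions = 1⊕1⊕1⊕1⊕1⊕1⊕1⊕1⊕1⊕1⊕0⊕1⊕0⊕0⊕0 = 1
p4 (pos 4,5,6,7,12,13,14,15,20,21,22,23,28,29,30,31): XOR of data positions = 0⊕1⊕1⊕1⊕1⊕1⊕1⊕1⊕0⊕1⊕0⊕1⊕1⊕0⊕0 = 0
p8 (pos 8,9,10,11,12,13,14,15,24,25,26,27,28,29,30,31): XOR of data positions = 1⊕1⊕1⊕1⊕1⊕1⊕1⊕1⊕0⊕1⊕0⊕1⊕1⊕0⊕0 = 1
p16 (pos 16,17,18,19,20,21,22,23,24,25,26,27,28,29,30,31): XOR of data positions = 1⊕1⊕1⊕1⊕0⊕1⊕0⊕1⊕0⊕1⊕0⊕1⊕1⊕0⊕0 = 1
Codeword: 1110011111111111111101010101100

1110011111111111111101010101100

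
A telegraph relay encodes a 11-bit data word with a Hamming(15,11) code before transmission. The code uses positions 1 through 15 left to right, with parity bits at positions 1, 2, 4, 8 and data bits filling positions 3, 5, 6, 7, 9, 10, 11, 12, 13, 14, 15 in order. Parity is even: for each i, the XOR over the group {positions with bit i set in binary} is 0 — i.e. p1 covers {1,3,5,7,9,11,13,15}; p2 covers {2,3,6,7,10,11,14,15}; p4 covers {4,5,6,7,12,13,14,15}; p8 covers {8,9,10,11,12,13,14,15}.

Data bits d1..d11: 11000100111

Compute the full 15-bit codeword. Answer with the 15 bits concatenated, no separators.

Place data at non-parity positions: p1 p2 1 p4 1 0 0 p8 0 1 0 0 1 1 1
p1 (pos 1,3,5,7,9,11,13,15): XOR of data positions = 1⊕1⊕0⊕0⊕0⊕1⊕1 = 0
p2 (pos 2,3,6,7,10,11,14,15): XOR of data positions = 1⊕0⊕0⊕1⊕0⊕1⊕1 = 0
p4 (pos 4,5,6,7,12,13,14,15): XOR of data positions = 1⊕0⊕0⊕0⊕1⊕1⊕1 = 0
p8 (pos 8,9,10,11,12,13,14,15): XOR of data positions = 0⊕1⊕0⊕0⊕1⊕1⊕1 = 0
Codeword: 001010000100111

001010000100111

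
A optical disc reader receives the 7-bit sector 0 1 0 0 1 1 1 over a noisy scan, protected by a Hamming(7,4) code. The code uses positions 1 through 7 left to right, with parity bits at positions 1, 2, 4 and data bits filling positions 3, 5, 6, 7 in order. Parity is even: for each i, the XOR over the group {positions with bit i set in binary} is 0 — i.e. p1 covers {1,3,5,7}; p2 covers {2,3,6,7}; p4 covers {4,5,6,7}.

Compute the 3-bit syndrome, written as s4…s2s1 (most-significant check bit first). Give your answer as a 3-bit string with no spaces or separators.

s1 (pos 1,3,5,7): 0⊕0⊕1⊕1 = 0
s2 (pos 2,3,6,7): 1⊕0⊕1⊕1 = 1
s4 (pos 4,5,6,7): 0⊕1⊕1⊕1 = 1
Syndrome s4…s1 = 110 → error at position 6.

110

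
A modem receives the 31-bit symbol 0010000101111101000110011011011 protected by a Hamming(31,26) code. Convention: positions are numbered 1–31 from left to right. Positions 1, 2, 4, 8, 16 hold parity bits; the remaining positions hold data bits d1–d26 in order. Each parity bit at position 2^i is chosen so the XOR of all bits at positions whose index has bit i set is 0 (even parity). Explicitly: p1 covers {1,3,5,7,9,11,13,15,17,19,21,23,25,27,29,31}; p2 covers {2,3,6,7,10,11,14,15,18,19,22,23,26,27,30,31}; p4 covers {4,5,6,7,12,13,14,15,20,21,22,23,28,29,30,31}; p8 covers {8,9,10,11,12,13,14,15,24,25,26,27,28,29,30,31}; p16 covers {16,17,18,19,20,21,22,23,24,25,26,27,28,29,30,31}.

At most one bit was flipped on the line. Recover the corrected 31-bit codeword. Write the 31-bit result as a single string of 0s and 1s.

0010000101111101001110011011011

s1 (pos 1,3,5,7,9,11,13,15,17,19,21,23,25,27,29,31): 0⊕1⊕0⊕0⊕0⊕1⊕1⊕0⊕0⊕0⊕1⊕0⊕1⊕1⊕0⊕1 = 1
s2 (pos 2,3,6,7,10,11,14,15,18,19,22,23,26,27,30,31): 0⊕1⊕0⊕0⊕1⊕1⊕1⊕0⊕0⊕0⊕0⊕0⊕0⊕1⊕1⊕1 = 1
s4 (pos 4,5,6,7,12,13,14,15,20,21,22,23,28,29,30,31): 0⊕0⊕0⊕0⊕1⊕1⊕1⊕0⊕1⊕1⊕0⊕0⊕1⊕0⊕1⊕1 = 0
s8 (pos 8,9,10,11,12,13,14,15,24,25,26,27,28,29,30,31): 1⊕0⊕1⊕1⊕1⊕1⊕1⊕0⊕1⊕1⊕0⊕1⊕1⊕0⊕1⊕1 = 0
s16 (pos 16,17,18,19,20,21,22,23,24,25,26,27,28,29,30,31): 1⊕0⊕0⊕0⊕1⊕1⊕0⊕0⊕1⊕1⊕0⊕1⊕1⊕0⊕1⊕1 = 1
Syndrome s16…s1 = 10011 → error at position 19.
Flip position 19: 0010000101111101000110011011011 → 0010000101111101001110011011011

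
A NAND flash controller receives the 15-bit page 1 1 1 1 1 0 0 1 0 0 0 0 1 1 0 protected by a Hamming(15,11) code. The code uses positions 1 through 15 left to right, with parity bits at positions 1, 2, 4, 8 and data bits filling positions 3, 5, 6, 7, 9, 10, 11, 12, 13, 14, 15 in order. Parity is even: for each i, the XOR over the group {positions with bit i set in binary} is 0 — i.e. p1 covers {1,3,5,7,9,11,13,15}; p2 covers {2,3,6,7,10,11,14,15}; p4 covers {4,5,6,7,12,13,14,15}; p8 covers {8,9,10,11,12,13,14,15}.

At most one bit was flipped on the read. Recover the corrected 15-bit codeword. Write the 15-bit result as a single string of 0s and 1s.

111110010100110

s1 (pos 1,3,5,7,9,11,13,15): 1⊕1⊕1⊕0⊕0⊕0⊕1⊕0 = 0
s2 (pos 2,3,6,7,10,11,14,15): 1⊕1⊕0⊕0⊕0⊕0⊕1⊕0 = 1
s4 (pos 4,5,6,7,12,13,14,15): 1⊕1⊕0⊕0⊕0⊕1⊕1⊕0 = 0
s8 (pos 8,9,10,11,12,13,14,15): 1⊕0⊕0⊕0⊕0⊕1⊕1⊕0 = 1
Syndrome s8…s1 = 1010 → error at position 10.
Flip position 10: 111110010000110 → 111110010100110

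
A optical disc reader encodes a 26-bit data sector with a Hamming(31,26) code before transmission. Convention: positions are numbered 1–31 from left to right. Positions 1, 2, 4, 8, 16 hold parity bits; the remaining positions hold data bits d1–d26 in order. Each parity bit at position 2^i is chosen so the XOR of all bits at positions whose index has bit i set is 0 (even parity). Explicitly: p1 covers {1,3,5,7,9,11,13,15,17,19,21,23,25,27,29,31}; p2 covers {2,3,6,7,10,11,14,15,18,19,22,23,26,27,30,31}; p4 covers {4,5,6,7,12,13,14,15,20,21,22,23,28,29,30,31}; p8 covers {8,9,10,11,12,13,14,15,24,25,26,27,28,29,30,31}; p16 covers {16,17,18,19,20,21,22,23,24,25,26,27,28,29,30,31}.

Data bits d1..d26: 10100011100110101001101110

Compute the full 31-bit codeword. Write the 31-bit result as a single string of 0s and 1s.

Place data at non-parity positions: p1 p2 1 p4 0 1 0 p8 0 0 1 1 1 0 0 p16 1 1 0 1 0 1 0 0 1 1 0 1 1 1 0
p1 (pos 1,3,5,7,9,11,13,15,17,19,21,23,25,27,29,31): XOR of data positions = 1⊕0⊕0⊕0⊕1⊕1⊕0⊕1⊕0⊕0⊕0⊕1⊕0⊕1⊕0 = 0
p2 (pos 2,3,6,7,10,11,14,15,18,19,22,23,26,27,30,31): XOR of data positions = 1⊕1⊕0⊕0⊕1⊕0⊕0⊕1⊕0⊕1⊕0⊕1⊕0⊕1⊕0 = 1
p4 (pos 4,5,6,7,12,13,14,15,20,21,22,23,28,29,30,31): XOR of data positions = 0⊕1⊕0⊕1⊕1⊕0⊕0⊕1⊕0⊕1⊕0⊕1⊕1⊕1⊕0 = 0
p8 (pos 8,9,10,11,12,13,14,15,24,25,26,27,28,29,30,31): XOR of data positions = 0⊕0⊕1⊕1⊕1⊕0⊕0⊕0⊕1⊕1⊕0⊕1⊕1⊕1⊕0 = 0
p16 (pos 16,17,18,19,20,21,22,23,24,25,26,27,28,29,30,31): XOR of data positions = 1⊕1⊕0⊕1⊕0⊕1⊕0⊕0⊕1⊕1⊕0⊕1⊕1⊕1⊕0 = 1
Codeword: 0110010000111001110101001101110

0110010000111001110101001101110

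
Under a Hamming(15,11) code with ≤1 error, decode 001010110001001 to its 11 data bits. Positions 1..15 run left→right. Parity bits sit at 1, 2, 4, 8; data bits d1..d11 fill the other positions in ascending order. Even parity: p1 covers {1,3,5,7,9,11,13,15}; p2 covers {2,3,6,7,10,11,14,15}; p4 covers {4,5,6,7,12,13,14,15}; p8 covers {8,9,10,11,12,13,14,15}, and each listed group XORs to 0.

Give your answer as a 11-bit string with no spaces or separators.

11010101001

s1 (pos 1,3,5,7,9,11,13,15): 0⊕1⊕1⊕1⊕0⊕0⊕0⊕1 = 0
s2 (pos 2,3,6,7,10,11,14,15): 0⊕1⊕0⊕1⊕0⊕0⊕0⊕1 = 1
s4 (pos 4,5,6,7,12,13,14,15): 0⊕1⊕0⊕1⊕1⊕0⊕0⊕1 = 0
s8 (pos 8,9,10,11,12,13,14,15): 1⊕0⊕0⊕0⊕1⊕0⊕0⊕1 = 1
Syndrome s8…s1 = 1010 → error at position 10.
Flip position 10: 001010110001001 → 001010110101001
Read data bits from positions 3,5,6,7,9,10,11,12,13,14,15: 11010101001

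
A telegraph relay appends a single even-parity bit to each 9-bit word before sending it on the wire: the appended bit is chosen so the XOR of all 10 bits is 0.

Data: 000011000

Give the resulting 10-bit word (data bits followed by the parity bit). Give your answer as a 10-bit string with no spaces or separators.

XOR of the 9 data bits: 0⊕0⊕0⊕0⊕1⊕1⊕0⊕0⊕0 = 0
Parity bit = 0 (so all 10 bits XOR to 0).

0000110000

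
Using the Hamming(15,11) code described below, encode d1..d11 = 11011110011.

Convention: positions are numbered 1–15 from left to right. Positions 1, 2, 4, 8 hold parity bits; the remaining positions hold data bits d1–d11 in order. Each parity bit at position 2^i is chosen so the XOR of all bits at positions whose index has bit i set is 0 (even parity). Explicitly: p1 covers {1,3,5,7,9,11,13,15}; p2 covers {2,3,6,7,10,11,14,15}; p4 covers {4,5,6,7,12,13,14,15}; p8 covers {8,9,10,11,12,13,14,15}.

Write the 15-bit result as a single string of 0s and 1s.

Place data at non-parity positions: p1 p2 1 p4 1 0 1 p8 1 1 1 0 0 1 1
p1 (pos 1,3,5,7,9,11,13,15): XOR of data positions = 1⊕1⊕1⊕1⊕1⊕0⊕1 = 0
p2 (pos 2,3,6,7,10,11,14,15): XOR of data positions = 1⊕0⊕1⊕1⊕1⊕1⊕1 = 0
p4 (pos 4,5,6,7,12,13,14,15): XOR of data positions = 1⊕0⊕1⊕0⊕0⊕1⊕1 = 0
p8 (pos 8,9,10,11,12,13,14,15): XOR of data positions = 1⊕1⊕1⊕0⊕0⊕1⊕1 = 1
Codeword: 001010111110011

001010111110011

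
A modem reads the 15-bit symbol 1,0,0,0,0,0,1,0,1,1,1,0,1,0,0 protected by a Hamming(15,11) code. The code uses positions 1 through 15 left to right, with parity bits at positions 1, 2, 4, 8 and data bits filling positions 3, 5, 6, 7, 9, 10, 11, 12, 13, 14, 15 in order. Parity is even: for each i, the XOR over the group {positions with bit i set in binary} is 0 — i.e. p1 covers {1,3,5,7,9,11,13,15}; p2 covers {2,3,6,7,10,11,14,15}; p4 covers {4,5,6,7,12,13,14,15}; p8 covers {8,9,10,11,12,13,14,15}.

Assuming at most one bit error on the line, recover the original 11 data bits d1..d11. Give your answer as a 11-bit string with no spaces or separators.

s1 (pos 1,3,5,7,9,11,13,15): 1⊕0⊕0⊕1⊕1⊕1⊕1⊕0 = 1
s2 (pos 2,3,6,7,10,11,14,15): 0⊕0⊕0⊕1⊕1⊕1⊕0⊕0 = 1
s4 (pos 4,5,6,7,12,13,14,15): 0⊕0⊕0⊕1⊕0⊕1⊕0⊕0 = 0
s8 (pos 8,9,10,11,12,13,14,15): 0⊕1⊕1⊕1⊕0⊕1⊕0⊕0 = 0
Syndrome s8…s1 = 0011 → error at position 3.
Flip position 3: 100000101110100 → 101000101110100
Read data bits from positions 3,5,6,7,9,10,11,12,13,14,15: 10011110100

10011110100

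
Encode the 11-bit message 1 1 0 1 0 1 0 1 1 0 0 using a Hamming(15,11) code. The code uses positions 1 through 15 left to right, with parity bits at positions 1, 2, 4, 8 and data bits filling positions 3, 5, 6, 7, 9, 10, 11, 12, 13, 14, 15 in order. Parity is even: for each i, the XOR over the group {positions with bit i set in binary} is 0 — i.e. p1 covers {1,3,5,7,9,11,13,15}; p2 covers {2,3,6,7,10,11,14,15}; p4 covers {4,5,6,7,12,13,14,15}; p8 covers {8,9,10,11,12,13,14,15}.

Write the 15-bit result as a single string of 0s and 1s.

Place data at non-parity positions: p1 p2 1 p4 1 0 1 p8 0 1 0 1 1 0 0
p1 (pos 1,3,5,7,9,11,13,15): XOR of data positions = 1⊕1⊕1⊕0⊕0⊕1⊕0 = 0
p2 (pos 2,3,6,7,10,11,14,15): XOR of data positions = 1⊕0⊕1⊕1⊕0⊕0⊕0 = 1
p4 (pos 4,5,6,7,12,13,14,15): XOR of data positions = 1⊕0⊕1⊕1⊕1⊕0⊕0 = 0
p8 (pos 8,9,10,11,12,13,14,15): XOR of data positions = 0⊕1⊕0⊕1⊕1⊕0⊕0 = 1
Codeword: 011010110101100

011010110101100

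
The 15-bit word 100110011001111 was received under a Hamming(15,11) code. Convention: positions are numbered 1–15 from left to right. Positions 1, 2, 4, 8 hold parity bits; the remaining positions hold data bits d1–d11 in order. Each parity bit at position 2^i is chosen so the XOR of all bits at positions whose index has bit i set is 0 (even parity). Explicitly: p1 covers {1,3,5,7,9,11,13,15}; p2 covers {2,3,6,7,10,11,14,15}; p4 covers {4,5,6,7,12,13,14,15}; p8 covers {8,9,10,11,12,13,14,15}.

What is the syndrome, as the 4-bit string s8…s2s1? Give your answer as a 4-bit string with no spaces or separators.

0001

s1 (pos 1,3,5,7,9,11,13,15): 1⊕0⊕1⊕0⊕1⊕0⊕1⊕1 = 1
s2 (pos 2,3,6,7,10,11,14,15): 0⊕0⊕0⊕0⊕0⊕0⊕1⊕1 = 0
s4 (pos 4,5,6,7,12,13,14,15): 1⊕1⊕0⊕0⊕1⊕1⊕1⊕1 = 0
s8 (pos 8,9,10,11,12,13,14,15): 1⊕1⊕0⊕0⊕1⊕1⊕1⊕1 = 0
Syndrome s8…s1 = 0001 → error at position 1.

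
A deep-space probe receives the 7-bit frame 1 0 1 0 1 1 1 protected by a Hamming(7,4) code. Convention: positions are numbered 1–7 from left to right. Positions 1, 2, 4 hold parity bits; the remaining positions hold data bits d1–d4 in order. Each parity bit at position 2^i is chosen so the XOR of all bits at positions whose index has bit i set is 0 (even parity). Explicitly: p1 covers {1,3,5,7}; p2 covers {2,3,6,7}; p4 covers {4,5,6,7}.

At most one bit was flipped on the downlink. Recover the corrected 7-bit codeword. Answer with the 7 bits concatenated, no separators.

1010101

s1 (pos 1,3,5,7): 1⊕1⊕1⊕1 = 0
s2 (pos 2,3,6,7): 0⊕1⊕1⊕1 = 1
s4 (pos 4,5,6,7): 0⊕1⊕1⊕1 = 1
Syndrome s4…s1 = 110 → error at position 6.
Flip position 6: 1010111 → 1010101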